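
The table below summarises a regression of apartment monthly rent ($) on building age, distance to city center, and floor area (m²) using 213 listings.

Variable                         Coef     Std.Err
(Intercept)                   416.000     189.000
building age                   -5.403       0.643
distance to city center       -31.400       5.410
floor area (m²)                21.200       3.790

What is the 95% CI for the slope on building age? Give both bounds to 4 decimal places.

(-6.6706, -4.1354)

Read off: b = -5.403, SE = 0.643 for building age.
df = n − k − 1 = 213 − 3 − 1 = 209.
t* = t_{0.025, 209} = 1.971379.
Margin = t* × SE = 1.971379 × 0.643 = 1.267597.
CI: -5.403 ± 1.267597 → (-6.6706, -4.1354).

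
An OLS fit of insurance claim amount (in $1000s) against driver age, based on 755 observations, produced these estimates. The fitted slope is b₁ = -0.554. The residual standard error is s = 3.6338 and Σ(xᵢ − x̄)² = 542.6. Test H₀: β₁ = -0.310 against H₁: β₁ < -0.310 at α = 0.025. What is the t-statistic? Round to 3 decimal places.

SE(b₁) = s/√Sₓₓ = 3.6338/√542.6 = 0.155999.
t = (-0.554 − (-0.310)) / 0.155999 = -1.564.
df = n − 2 = 753.
One-sided p ≈ 0.0591, which is ≥ 0.025, so fail to reject H₀.
The data do not give significant evidence that the true slope on driver age is below -0.310 $1000s per unit.

t = -1.564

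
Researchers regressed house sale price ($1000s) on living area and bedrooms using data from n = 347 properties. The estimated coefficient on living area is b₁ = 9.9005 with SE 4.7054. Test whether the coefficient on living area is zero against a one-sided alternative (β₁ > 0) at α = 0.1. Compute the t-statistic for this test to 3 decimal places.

t = 2.104

H₀: β₁ = 0 vs H₁: β₁ > 0.
t = (b₁ − β₁⁰)/SE = 9.9005 / 4.7054 = 2.104.
df = n − k − 1 = 347 − 2 − 1 = 344.
One-sided p ≈ 0.0180, which is < 0.1, so reject H₀.
There is evidence that the true slope on living area is positive, holding the other predictors fixed.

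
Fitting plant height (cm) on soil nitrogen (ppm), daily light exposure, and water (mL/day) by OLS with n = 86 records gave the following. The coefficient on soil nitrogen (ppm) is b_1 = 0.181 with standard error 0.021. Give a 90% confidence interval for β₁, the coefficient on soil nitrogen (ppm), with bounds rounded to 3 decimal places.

df = n − k − 1 = 86 − 3 − 1 = 82.
t* = t_{0.05, 82} = 1.663649.
Margin = t* × SE = 1.663649 × 0.021 = 0.03494.
CI: 0.181 ± 0.03494 → (0.146, 0.216).
With 90% confidence, each one-unit increase in soil nitrogen (ppm) is associated with a change of between 0.146 and 0.216 cm in plant height, holding the other predictors fixed.

(0.146, 0.216)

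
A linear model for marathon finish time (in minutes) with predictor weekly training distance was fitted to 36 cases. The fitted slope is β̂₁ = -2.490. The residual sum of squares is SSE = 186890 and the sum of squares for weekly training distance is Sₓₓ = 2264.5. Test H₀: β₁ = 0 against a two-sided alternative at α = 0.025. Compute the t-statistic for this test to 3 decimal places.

MSE = SSE/(n − 2) = 186890/34 = 5496.76.
SE(β̂₁) = √(MSE/Sₓₓ) = √(5496.76/2264.5) = 1.558.
t = -2.490 / 1.558 = -1.598.
df = n − 2 = 34.
Two-sided p ≈ 0.1193, which is ≥ 0.025, so fail to reject H₀.
The data do not give significant evidence of an association between weekly training distance and marathon finish time.

t = -1.598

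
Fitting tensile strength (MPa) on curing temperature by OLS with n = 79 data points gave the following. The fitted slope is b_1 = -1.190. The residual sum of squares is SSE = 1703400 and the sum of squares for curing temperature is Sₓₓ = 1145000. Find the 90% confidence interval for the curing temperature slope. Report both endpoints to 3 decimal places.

(-1.421, -0.959)

MSE = SSE/(n − 2) = 1703400/77 = 22122.1.
SE(b_1) = √(MSE/Sₓₓ) = √(22122.1/1145000) = 0.138999.
df = n − 2 = 77.
t* = t_{0.05, 77} = 1.664885.
Margin = t* × SE = 1.664885 × 0.138999 = 0.23142.
CI: -1.190 ± 0.23142 → (-1.421, -0.959).
With 90% confidence, each one-unit increase in curing temperature is associated with a change of between -1.421 and -0.959 MPa in tensile strength.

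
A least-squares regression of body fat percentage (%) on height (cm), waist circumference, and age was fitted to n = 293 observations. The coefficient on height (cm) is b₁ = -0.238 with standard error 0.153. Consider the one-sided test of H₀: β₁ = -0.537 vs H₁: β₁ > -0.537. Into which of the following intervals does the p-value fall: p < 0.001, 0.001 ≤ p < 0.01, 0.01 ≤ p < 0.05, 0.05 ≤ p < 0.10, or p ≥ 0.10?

t = (-0.238 − (-0.537)) / 0.153 = 1.954.
df = n − k − 1 = 293 − 3 − 1 = 289.
One-sided p = P(T_{289} > t) ≈ 0.0258.
So 0.01 ≤ p < 0.05.

0.01 ≤ p < 0.05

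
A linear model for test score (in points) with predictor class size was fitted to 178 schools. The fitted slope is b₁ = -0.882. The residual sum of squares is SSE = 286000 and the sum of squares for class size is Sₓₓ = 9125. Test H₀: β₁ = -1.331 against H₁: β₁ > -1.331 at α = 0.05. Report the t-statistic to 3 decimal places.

MSE = SSE/(n − 2) = 286000/176 = 1625.
SE(b₁) = √(MSE/Sₓₓ) = √(1625/9125) = 0.421998.
t = (-0.882 − (-1.331)) / 0.421998 = 1.064.
df = n − 2 = 176.
One-sided p ≈ 0.1444, which is ≥ 0.05, so fail to reject H₀.
The data do not give significant evidence that the true slope on class size exceeds -1.331 points per unit.

t = 1.064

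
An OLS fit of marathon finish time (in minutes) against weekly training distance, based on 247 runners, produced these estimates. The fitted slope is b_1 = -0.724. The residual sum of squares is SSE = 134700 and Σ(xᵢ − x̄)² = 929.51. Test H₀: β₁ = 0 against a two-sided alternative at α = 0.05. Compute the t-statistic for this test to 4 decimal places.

MSE = SSE/(n − 2) = 134700/245 = 549.796.
SE(b_1) = √(MSE/Sₓₓ) = √(549.796/929.51) = 0.769084.
t = -0.724 / 0.769084 = -0.9414.
df = n − 2 = 245.
Two-sided p ≈ 0.3474, which is ≥ 0.05, so fail to reject H₀.
The data do not give significant evidence of an association between weekly training distance and marathon finish time.

t = -0.9414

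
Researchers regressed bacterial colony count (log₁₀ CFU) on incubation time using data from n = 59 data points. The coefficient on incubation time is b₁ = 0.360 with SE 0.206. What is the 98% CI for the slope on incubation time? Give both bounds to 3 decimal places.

df = n − 2 = 59 − 2 = 57.
t* = t_{0.01, 57} = 2.393568.
Margin = t* × SE = 2.393568 × 0.206 = 0.49307.
CI: 0.360 ± 0.49307 → (-0.133, 0.853).
With 98% confidence, each one-unit increase in incubation time is associated with a change of between -0.133 and 0.853 log₁₀ CFU in bacterial colony count.

(-0.133, 0.853)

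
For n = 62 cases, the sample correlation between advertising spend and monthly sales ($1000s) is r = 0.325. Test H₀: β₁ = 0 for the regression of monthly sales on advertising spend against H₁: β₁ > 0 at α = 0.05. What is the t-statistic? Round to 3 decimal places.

t = 2.662

t = r·√(n − 2)/√(1 − r²) = 0.325·√60/√0.894375 = 2.662.
df = n − 2 = 60.
One-sided p ≈ 0.0050, which is < 0.05, so reject H₀.
There is evidence of a linear association between advertising spend and monthly sales.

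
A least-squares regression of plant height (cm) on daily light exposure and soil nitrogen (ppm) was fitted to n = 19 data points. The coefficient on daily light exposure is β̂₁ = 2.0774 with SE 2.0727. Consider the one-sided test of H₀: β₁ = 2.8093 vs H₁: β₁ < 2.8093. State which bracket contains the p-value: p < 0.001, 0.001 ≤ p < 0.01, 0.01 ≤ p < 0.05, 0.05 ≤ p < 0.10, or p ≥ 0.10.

t = (2.0774 − 2.8093) / 2.0727 = -0.353.
df = n − k − 1 = 19 − 2 − 1 = 16.
One-sided p = P(T_{16} < t) ≈ 0.3643.
So p ≥ 0.10.

p ≥ 0.10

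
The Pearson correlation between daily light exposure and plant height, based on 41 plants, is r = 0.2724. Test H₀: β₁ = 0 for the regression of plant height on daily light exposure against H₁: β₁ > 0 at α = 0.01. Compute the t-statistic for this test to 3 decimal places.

t = 1.768

t = r·√(n − 2)/√(1 − r²) = 0.2724·√39/√0.925798 = 1.768.
df = n − 2 = 39.
One-sided p ≈ 0.0424, which is ≥ 0.01, so fail to reject H₀.
The data do not give significant evidence of a linear association between daily light exposure and plant height.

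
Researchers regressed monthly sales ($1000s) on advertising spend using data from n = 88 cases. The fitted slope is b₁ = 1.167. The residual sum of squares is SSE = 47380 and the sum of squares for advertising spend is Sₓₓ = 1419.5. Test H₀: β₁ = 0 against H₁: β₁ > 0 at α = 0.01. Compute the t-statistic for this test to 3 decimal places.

MSE = SSE/(n − 2) = 47380/86 = 550.93.
SE(b₁) = √(MSE/Sₓₓ) = √(550.93/1419.5) = 0.622989.
t = 1.167 / 0.622989 = 1.873.
df = n − 2 = 86.
One-sided p ≈ 0.0322, which is ≥ 0.01, so fail to reject H₀.
The data do not give significant evidence that the true slope on advertising spend is positive.

t = 1.873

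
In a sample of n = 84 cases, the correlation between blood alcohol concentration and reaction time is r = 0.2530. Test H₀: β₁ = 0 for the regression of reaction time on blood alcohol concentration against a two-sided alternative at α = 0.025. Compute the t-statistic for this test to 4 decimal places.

t = r·√(n − 2)/√(1 − r²) = 0.2530·√82/√0.935991 = 2.3681.
df = n − 2 = 82.
Two-sided p ≈ 0.0202, which is < 0.025, so reject H₀.
There is evidence of a linear association between blood alcohol concentration and reaction time.

t = 2.3681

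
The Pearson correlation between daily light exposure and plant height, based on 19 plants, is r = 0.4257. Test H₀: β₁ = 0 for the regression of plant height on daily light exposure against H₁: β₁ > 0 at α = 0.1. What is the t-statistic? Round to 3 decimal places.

t = 1.940

t = r·√(n − 2)/√(1 − r²) = 0.4257·√17/√0.81878 = 1.940.
df = n − 2 = 17.
One-sided p ≈ 0.0346, which is < 0.1, so reject H₀.
There is evidence of a linear association between daily light exposure and plant height.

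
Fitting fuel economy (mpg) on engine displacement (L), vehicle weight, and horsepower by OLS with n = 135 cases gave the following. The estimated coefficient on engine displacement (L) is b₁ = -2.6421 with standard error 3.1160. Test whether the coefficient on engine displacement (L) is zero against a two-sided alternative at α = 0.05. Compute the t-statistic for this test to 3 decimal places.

t = -0.848

H₀: β₁ = 0 vs H₁: β₁ ≠ 0.
t = (b₁ − β₁⁰)/SE = -2.6421 / 3.1160 = -0.848.
df = n − k − 1 = 135 − 3 − 1 = 131.
Two-sided p ≈ 0.3980, which is ≥ 0.05, so fail to reject H₀.
The data do not give significant evidence of an association between engine displacement (L) and fuel economy, after adjusting for the other predictors.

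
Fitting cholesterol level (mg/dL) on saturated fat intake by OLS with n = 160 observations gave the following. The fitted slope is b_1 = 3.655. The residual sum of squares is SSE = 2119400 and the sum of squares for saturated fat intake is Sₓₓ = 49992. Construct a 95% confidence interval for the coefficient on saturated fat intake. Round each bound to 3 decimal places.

(2.632, 4.678)

MSE = SSE/(n − 2) = 2119400/158 = 13413.9.
SE(b_1) = √(MSE/Sₓₓ) = √(13413.9/49992) = 0.517998.
df = n − 2 = 158.
t* = t_{0.025, 158} = 1.975092.
Margin = t* × SE = 1.975092 × 0.517998 = 1.02309.
CI: 3.655 ± 1.02309 → (2.632, 4.678).
With 95% confidence, each one-unit increase in saturated fat intake is associated with a change of between 2.632 and 4.678 mg/dL in cholesterol level.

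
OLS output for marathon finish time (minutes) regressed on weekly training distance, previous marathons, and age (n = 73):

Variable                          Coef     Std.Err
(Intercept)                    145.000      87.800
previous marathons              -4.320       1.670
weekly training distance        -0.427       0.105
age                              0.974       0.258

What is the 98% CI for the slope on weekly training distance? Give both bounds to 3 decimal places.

(-0.677, -0.177)

Read off: b = -0.427, SE = 0.105 for weekly training distance.
df = n − k − 1 = 73 − 3 − 1 = 69.
t* = t_{0.01, 69} = 2.381615.
Margin = t* × SE = 2.381615 × 0.105 = 0.25007.
CI: -0.427 ± 0.25007 → (-0.677, -0.177).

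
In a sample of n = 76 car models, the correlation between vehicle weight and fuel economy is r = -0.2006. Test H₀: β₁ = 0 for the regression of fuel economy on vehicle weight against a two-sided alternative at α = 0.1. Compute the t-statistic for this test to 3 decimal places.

t = r·√(n − 2)/√(1 − r²) = -0.2006·√74/√0.95976 = -1.761.
df = n − 2 = 74.
Two-sided p ≈ 0.0823, which is < 0.1, so reject H₀.
There is evidence of a linear association between vehicle weight and fuel economy.

t = -1.761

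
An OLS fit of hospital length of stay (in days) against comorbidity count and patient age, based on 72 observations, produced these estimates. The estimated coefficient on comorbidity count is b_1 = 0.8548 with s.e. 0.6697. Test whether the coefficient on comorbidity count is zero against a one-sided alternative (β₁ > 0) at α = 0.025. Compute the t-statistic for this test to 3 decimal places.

t = 1.276

H₀: β₁ = 0 vs H₁: β₁ > 0.
t = (b_1 − β₁⁰)/SE = 0.8548 / 0.6697 = 1.276.
df = n − k − 1 = 72 − 2 − 1 = 69.
One-sided p ≈ 0.1030, which is ≥ 0.025, so fail to reject H₀.
The data do not give significant evidence that the true slope on comorbidity count is positive, holding the other predictors fixed.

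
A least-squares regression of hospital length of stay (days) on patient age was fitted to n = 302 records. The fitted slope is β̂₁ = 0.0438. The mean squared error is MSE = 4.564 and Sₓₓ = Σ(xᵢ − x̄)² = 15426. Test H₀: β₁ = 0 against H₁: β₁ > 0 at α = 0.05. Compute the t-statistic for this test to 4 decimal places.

SE(β̂₁) = √(MSE/Sₓₓ) = √(4.564/15426) = 0.0172007.
t = 0.0438 / 0.0172007 = 2.5464.
df = n − 2 = 300.
One-sided p ≈ 0.0057, which is < 0.05, so reject H₀.
There is evidence that the true slope on patient age is positive.

t = 2.5464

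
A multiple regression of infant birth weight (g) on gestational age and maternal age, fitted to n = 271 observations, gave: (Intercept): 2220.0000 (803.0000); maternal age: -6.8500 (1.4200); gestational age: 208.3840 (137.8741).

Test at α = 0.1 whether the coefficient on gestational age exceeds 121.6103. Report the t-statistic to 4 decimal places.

t = 0.6294

Read off: b = 208.3840, SE = 137.8741 for gestational age.
H₀: β₁ = 121.6103 vs H₁: β₁ > 121.6103.
t = (208.3840 − 121.6103) / 137.8741 = 0.6294.
df = n − k − 1 = 271 − 2 − 1 = 268.
One-sided p ≈ 0.2648, which is ≥ 0.1, so fail to reject H₀.
The data do not give significant evidence that the true slope on gestational age exceeds 121.6103 g per unit, holding the other predictors fixed.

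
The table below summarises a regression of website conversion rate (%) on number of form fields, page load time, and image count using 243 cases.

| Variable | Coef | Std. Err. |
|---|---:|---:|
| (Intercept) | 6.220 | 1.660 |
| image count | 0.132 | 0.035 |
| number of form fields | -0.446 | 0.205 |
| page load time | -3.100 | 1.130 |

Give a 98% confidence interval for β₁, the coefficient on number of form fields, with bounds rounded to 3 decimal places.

(-0.926, 0.034)

Read off: b = -0.446, SE = 0.205 for number of form fields.
df = n − k − 1 = 243 − 3 − 1 = 239.
t* = t_{0.01, 239} = 2.342051.
Margin = t* × SE = 2.342051 × 0.205 = 0.48012.
CI: -0.446 ± 0.48012 → (-0.926, 0.034).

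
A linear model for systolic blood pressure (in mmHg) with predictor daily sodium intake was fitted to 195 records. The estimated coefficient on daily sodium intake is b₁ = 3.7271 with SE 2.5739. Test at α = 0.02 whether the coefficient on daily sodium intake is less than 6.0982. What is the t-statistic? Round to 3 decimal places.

t = -0.921

H₀: β₁ = 6.0982 vs H₁: β₁ < 6.0982.
t = (b₁ − β₁⁰)/SE = (3.7271 − 6.0982) / 2.5739 = -0.921.
df = n − 2 = 195 − 2 = 193.
One-sided p ≈ 0.1790, which is ≥ 0.02, so fail to reject H₀.
The data do not give significant evidence that the true slope on daily sodium intake is below 6.0982 mmHg per unit.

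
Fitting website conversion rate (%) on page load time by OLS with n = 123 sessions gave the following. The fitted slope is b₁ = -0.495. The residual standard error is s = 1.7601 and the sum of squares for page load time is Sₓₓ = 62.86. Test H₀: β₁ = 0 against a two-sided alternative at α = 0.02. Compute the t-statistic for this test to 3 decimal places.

SE(b₁) = s/√Sₓₓ = 1.7601/√62.86 = 0.221999.
t = -0.495 / 0.221999 = -2.230.
df = n − 2 = 121.
Two-sided p ≈ 0.0276, which is ≥ 0.02, so fail to reject H₀.
The data do not give significant evidence of an association between page load time and website conversion rate.

t = -2.230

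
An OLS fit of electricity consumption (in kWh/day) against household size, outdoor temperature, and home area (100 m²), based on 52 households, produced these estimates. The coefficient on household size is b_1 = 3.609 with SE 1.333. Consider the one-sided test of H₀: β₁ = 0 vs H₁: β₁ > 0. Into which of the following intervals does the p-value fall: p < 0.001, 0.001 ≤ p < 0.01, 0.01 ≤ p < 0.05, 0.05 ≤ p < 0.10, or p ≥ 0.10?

t = 3.609 / 1.333 = 2.707.
df = n − k − 1 = 52 − 3 − 1 = 48.
One-sided p = P(T_{48} > t) ≈ 0.0047.
So 0.001 ≤ p < 0.01.

0.001 ≤ p < 0.01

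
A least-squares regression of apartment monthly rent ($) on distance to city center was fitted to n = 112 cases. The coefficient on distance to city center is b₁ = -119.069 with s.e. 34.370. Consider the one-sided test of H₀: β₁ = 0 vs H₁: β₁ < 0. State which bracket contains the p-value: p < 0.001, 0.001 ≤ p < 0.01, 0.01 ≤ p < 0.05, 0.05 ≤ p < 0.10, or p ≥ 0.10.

p < 0.001

t = -119.069 / 34.370 = -3.464.
df = n − 2 = 112 − 2 = 110.
One-sided p = P(T_{110} < t) ≈ 0.0004.
So p < 0.001.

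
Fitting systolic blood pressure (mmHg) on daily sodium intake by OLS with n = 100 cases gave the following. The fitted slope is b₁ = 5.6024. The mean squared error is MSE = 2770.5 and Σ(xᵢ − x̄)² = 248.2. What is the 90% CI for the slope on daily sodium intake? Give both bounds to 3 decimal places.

(0.054, 11.150)

SE(b₁) = √(MSE/Sₓₓ) = √(2770.5/248.2) = 3.34101.
df = n − 2 = 98.
t* = t_{0.05, 98} = 1.660551.
Margin = t* × SE = 1.660551 × 3.34101 = 5.54792.
CI: 5.6024 ± 5.54792 → (0.054, 11.150).
With 90% confidence, each one-unit increase in daily sodium intake is associated with a change of between 0.054 and 11.150 mmHg in systolic blood pressure.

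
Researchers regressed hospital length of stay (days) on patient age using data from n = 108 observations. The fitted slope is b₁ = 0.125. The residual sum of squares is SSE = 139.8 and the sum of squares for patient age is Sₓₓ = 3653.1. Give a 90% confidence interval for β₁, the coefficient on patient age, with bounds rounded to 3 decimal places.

MSE = SSE/(n − 2) = 139.8/106 = 1.31887.
SE(b₁) = √(MSE/Sₓₓ) = √(1.31887/3653.1) = 0.0190007.
df = n − 2 = 106.
t* = t_{0.05, 106} = 1.659356.
Margin = t* × SE = 1.659356 × 0.0190007 = 0.03153.
CI: 0.125 ± 0.03153 → (0.093, 0.157).
With 90% confidence, each one-unit increase in patient age is associated with a change of between 0.093 and 0.157 days in hospital length of stay.

(0.093, 0.157)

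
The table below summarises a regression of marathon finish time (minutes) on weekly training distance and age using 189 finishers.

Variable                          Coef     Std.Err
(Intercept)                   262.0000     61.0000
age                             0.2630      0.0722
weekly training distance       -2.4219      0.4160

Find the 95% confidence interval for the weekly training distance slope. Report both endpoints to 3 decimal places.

(-3.243, -1.601)

Read off: b = -2.4219, SE = 0.4160 for weekly training distance.
df = n − k − 1 = 189 − 2 − 1 = 186.
t* = t_{0.025, 186} = 1.9728.
Margin = t* × SE = 1.9728 × 0.4160 = 0.82068.
CI: -2.4219 ± 0.82068 → (-3.243, -1.601).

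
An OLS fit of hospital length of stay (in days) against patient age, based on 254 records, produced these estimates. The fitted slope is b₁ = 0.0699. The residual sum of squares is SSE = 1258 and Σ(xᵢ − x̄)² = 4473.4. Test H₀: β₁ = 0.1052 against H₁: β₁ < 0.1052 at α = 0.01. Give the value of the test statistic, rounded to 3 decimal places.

MSE = SSE/(n − 2) = 1258/252 = 4.99206.
SE(b₁) = √(MSE/Sₓₓ) = √(4.99206/4473.4) = 0.0334057.
t = (0.0699 − 0.1052) / 0.0334057 = -1.057.
df = n − 2 = 252.
One-sided p ≈ 0.1458, which is ≥ 0.01, so fail to reject H₀.
The data do not give significant evidence that the true slope on patient age is below 0.1052 days per unit.

t = -1.057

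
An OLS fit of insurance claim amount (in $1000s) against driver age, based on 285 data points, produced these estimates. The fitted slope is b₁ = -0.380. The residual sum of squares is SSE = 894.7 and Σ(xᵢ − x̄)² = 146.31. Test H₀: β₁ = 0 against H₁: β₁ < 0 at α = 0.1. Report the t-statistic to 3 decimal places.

MSE = SSE/(n − 2) = 894.7/283 = 3.16148.
SE(b₁) = √(MSE/Sₓₓ) = √(3.16148/146.31) = 0.146997.
t = -0.380 / 0.146997 = -2.585.
df = n − 2 = 283.
One-sided p ≈ 0.0051, which is < 0.1, so reject H₀.
There is evidence that the true slope on driver age is negative.

t = -2.585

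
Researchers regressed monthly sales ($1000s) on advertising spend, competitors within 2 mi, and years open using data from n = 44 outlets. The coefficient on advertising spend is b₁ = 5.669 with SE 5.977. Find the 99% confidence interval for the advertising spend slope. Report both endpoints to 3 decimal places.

(-10.496, 21.834)

df = n − k − 1 = 44 − 3 − 1 = 40.
t* = t_{0.005, 40} = 2.704459.
Margin = t* × SE = 2.704459 × 5.977 = 16.16455.
CI: 5.669 ± 16.16455 → (-10.496, 21.834).
With 99% confidence, each one-unit increase in advertising spend is associated with a change of between -10.496 and 21.834 $1000s in monthly sales, holding the other predictors fixed.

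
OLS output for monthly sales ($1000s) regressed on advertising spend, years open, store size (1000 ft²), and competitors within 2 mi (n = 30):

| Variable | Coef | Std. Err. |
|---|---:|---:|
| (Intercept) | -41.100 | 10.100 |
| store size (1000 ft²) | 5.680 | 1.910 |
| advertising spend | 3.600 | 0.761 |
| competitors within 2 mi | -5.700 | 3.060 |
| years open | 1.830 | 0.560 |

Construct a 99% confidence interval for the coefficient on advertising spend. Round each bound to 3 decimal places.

(1.479, 5.721)

Read off: b = 3.600, SE = 0.761 for advertising spend.
df = n − k − 1 = 30 − 4 − 1 = 25.
t* = t_{0.005, 25} = 2.787436.
Margin = t* × SE = 2.787436 × 0.761 = 2.12124.
CI: 3.600 ± 2.12124 → (1.479, 5.721).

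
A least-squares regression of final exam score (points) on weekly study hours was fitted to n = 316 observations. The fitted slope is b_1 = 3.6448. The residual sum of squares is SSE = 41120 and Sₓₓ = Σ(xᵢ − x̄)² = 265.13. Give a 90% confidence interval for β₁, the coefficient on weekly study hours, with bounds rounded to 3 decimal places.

MSE = SSE/(n − 2) = 41120/314 = 130.955.
SE(b_1) = √(MSE/Sₓₓ) = √(130.955/265.13) = 0.702801.
df = n − 2 = 314.
t* = t_{0.05, 314} = 1.649721.
Margin = t* × SE = 1.649721 × 0.702801 = 1.15943.
CI: 3.6448 ± 1.15943 → (2.485, 4.804).
With 90% confidence, each one-unit increase in weekly study hours is associated with a change of between 2.485 and 4.804 points in final exam score.

(2.485, 4.804)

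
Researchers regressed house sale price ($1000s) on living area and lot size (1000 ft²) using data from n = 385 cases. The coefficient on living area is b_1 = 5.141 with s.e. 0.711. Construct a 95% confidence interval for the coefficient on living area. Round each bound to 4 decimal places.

df = n − k − 1 = 385 − 2 − 1 = 382.
t* = t_{0.025, 382} = 1.966194.
Margin = t* × SE = 1.966194 × 0.711 = 1.397964.
CI: 5.141 ± 1.397964 → (3.7430, 6.5390).
With 95% confidence, each one-unit increase in living area is associated with a change of between 3.7430 and 6.5390 $1000s in house sale price, holding the other predictors fixed.

(3.7430, 6.5390)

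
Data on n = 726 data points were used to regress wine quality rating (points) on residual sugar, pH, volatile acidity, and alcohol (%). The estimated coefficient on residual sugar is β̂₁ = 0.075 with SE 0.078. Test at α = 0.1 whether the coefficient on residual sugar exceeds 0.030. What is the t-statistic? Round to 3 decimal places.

H₀: β₁ = 0.030 vs H₁: β₁ > 0.030.
t = (β̂₁ − β₁⁰)/SE = (0.075 − 0.030) / 0.078 = 0.577.
df = n − k − 1 = 726 − 4 − 1 = 721.
One-sided p ≈ 0.2821, which is ≥ 0.1, so fail to reject H₀.
The data do not give significant evidence that the true slope on residual sugar exceeds 0.030 points per unit, holding the other predictors fixed.

t = 0.577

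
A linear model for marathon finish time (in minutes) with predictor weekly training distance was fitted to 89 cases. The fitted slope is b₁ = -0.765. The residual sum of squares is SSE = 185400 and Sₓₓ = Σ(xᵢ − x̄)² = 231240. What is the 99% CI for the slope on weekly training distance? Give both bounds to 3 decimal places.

(-1.018, -0.512)

MSE = SSE/(n − 2) = 185400/87 = 2131.03.
SE(b₁) = √(MSE/Sₓₓ) = √(2131.03/231240) = 0.0959983.
df = n − 2 = 87.
t* = t_{0.005, 87} = 2.633527.
Margin = t* × SE = 2.633527 × 0.0959983 = 0.25281.
CI: -0.765 ± 0.25281 → (-1.018, -0.512).
With 99% confidence, each one-unit increase in weekly training distance is associated with a change of between -1.018 and -0.512 minutes in marathon finish time.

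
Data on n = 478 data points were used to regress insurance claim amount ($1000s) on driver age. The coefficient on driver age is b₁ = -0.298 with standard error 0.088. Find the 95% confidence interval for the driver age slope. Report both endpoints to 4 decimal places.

df = n − 2 = 478 − 2 = 476.
t* = t_{0.025, 476} = 1.96496.
Margin = t* × SE = 1.96496 × 0.088 = 0.172917.
CI: -0.298 ± 0.172917 → (-0.4709, -0.1251).
With 95% confidence, each one-unit increase in driver age is associated with a change of between -0.4709 and -0.1251 $1000s in insurance claim amount.

(-0.4709, -0.1251)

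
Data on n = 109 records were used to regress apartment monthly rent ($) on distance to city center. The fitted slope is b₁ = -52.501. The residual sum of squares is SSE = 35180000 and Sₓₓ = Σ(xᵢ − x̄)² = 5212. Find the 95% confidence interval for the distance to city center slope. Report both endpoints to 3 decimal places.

(-68.246, -36.756)

MSE = SSE/(n − 2) = 35180000/107 = 328785.
SE(b₁) = √(MSE/Sₓₓ) = √(328785/5212) = 7.94244.
df = n − 2 = 107.
t* = t_{0.025, 107} = 1.982383.
Margin = t* × SE = 1.982383 × 7.94244 = 15.74496.
CI: -52.501 ± 15.74496 → (-68.246, -36.756).
With 95% confidence, each one-unit increase in distance to city center is associated with a change of between -68.246 and -36.756 $ in apartment monthly rent.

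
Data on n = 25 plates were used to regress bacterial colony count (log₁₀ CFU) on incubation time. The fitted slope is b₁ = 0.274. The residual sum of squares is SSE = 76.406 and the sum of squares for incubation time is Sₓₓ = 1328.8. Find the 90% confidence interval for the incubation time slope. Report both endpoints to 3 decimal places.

(0.188, 0.360)

MSE = SSE/(n − 2) = 76.406/23 = 3.322.
SE(b₁) = √(MSE/Sₓₓ) = √(3.322/1328.8) = 0.05.
df = n − 2 = 23.
t* = t_{0.05, 23} = 1.713872.
Margin = t* × SE = 1.713872 × 0.05 = 0.08569.
CI: 0.274 ± 0.08569 → (0.188, 0.360).
With 90% confidence, each one-unit increase in incubation time is associated with a change of between 0.188 and 0.360 log₁₀ CFU in bacterial colony count.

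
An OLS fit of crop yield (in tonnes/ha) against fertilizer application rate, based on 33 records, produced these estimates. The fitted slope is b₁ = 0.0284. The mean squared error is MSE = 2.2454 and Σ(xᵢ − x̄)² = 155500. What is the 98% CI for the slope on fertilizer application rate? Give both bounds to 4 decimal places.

SE(b₁) = √(MSE/Sₓₓ) = √(2.2454/155500) = 0.00379998.
df = n − 2 = 31.
t* = t_{0.01, 31} = 2.452824.
Margin = t* × SE = 2.452824 × 0.00379998 = 0.009321.
CI: 0.0284 ± 0.009321 → (0.0191, 0.0377).
With 98% confidence, each one-unit increase in fertilizer application rate is associated with a change of between 0.0191 and 0.0377 tonnes/ha in crop yield.

(0.0191, 0.0377)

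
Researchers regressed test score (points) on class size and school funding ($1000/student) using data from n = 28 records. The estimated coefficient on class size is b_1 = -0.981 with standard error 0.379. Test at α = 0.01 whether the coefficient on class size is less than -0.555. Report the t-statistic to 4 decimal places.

t = -1.1240

H₀: β₁ = -0.555 vs H₁: β₁ < -0.555.
t = (b_1 − β₁⁰)/SE = (-0.981 − (-0.555)) / 0.379 = -1.1240.
df = n − k − 1 = 28 − 2 − 1 = 25.
One-sided p ≈ 0.1358, which is ≥ 0.01, so fail to reject H₀.
The data do not give significant evidence that the true slope on class size is below -0.555 points per unit, holding the other predictors fixed.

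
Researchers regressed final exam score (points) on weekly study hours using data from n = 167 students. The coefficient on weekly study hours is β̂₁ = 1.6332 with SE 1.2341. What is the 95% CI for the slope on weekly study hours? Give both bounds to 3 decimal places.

(-0.803, 4.070)

df = n − 2 = 167 − 2 = 165.
t* = t_{0.025, 165} = 1.974446.
Margin = t* × SE = 1.974446 × 1.2341 = 2.43666.
CI: 1.6332 ± 2.43666 → (-0.803, 4.070).
With 95% confidence, each one-unit increase in weekly study hours is associated with a change of between -0.803 and 4.070 points in final exam score.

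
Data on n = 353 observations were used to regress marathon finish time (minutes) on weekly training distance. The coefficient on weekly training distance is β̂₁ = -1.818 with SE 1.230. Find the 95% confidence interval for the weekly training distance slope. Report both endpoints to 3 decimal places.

(-4.237, 0.601)

df = n − 2 = 353 − 2 = 351.
t* = t_{0.025, 351} = 1.966746.
Margin = t* × SE = 1.966746 × 1.230 = 2.41910.
CI: -1.818 ± 2.41910 → (-4.237, 0.601).
With 95% confidence, each one-unit increase in weekly training distance is associated with a change of between -4.237 and 0.601 minutes in marathon finish time.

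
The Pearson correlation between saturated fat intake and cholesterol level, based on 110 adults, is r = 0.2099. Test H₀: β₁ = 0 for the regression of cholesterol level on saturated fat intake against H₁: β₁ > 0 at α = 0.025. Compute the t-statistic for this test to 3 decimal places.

t = r·√(n − 2)/√(1 − r²) = 0.2099·√108/√0.955942 = 2.231.
df = n − 2 = 108.
One-sided p ≈ 0.0139, which is < 0.025, so reject H₀.
There is evidence of a linear association between saturated fat intake and cholesterol level.

t = 2.231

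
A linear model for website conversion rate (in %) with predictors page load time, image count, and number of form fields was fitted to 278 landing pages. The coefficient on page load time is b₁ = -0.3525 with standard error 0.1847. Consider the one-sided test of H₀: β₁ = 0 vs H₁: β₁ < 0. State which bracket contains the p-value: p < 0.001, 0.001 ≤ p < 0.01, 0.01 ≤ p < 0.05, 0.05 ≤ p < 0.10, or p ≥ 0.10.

t = -0.3525 / 0.1847 = -1.909.
df = n − k − 1 = 278 − 3 − 1 = 274.
One-sided p = P(T_{274} < t) ≈ 0.0287.
So 0.01 ≤ p < 0.05.

0.01 ≤ p < 0.05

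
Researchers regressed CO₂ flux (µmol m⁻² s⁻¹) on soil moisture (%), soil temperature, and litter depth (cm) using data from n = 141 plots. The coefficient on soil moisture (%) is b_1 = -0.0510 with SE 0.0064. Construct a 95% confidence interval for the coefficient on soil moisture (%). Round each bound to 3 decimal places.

(-0.064, -0.038)

df = n − k − 1 = 141 − 3 − 1 = 137.
t* = t_{0.025, 137} = 1.977431.
Margin = t* × SE = 1.977431 × 0.0064 = 0.01266.
CI: -0.0510 ± 0.01266 → (-0.064, -0.038).
With 95% confidence, each one-unit increase in soil moisture (%) is associated with a change of between -0.064 and -0.038 µmol m⁻² s⁻¹ in CO₂ flux, holding the other predictors fixed.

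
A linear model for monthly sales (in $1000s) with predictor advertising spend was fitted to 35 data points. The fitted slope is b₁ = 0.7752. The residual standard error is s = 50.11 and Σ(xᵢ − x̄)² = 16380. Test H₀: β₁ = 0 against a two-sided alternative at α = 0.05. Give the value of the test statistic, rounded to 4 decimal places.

t = 1.9799

SE(b₁) = s/√Sₓₓ = 50.11/√16380 = 0.391532.
t = 0.7752 / 0.391532 = 1.9799.
df = n − 2 = 33.
Two-sided p ≈ 0.0561, which is ≥ 0.05, so fail to reject H₀.
The data do not give significant evidence of an association between advertising spend and monthly sales.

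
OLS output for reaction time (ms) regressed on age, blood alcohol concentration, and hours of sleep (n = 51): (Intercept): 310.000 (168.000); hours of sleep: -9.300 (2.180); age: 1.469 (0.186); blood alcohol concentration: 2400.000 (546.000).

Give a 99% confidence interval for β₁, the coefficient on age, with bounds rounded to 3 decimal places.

(0.970, 1.968)

Read off: b = 1.469, SE = 0.186 for age.
df = n − k − 1 = 51 − 3 − 1 = 47.
t* = t_{0.005, 47} = 2.684556.
Margin = t* × SE = 2.684556 × 0.186 = 0.49933.
CI: 1.469 ± 0.49933 → (0.970, 1.968).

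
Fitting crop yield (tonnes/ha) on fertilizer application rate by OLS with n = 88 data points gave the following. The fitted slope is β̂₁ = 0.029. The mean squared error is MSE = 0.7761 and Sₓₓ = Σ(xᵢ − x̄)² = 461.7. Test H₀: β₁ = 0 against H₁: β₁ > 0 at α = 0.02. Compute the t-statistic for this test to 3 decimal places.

t = 0.707

SE(β̂₁) = √(MSE/Sₓₓ) = √(0.7761/461.7) = 0.0409995.
t = 0.029 / 0.0409995 = 0.707.
df = n − 2 = 86.
One-sided p ≈ 0.2406, which is ≥ 0.02, so fail to reject H₀.
The data do not give significant evidence that the true slope on fertilizer application rate is positive.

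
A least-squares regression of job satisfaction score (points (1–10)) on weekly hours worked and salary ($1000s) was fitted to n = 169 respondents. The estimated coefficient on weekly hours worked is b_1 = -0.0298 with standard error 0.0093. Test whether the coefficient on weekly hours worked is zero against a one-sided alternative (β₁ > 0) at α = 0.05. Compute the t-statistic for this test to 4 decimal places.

H₀: β₁ = 0 vs H₁: β₁ > 0.
t = (b_1 − β₁⁰)/SE = -0.0298 / 0.0093 = -3.2043.
df = n − k − 1 = 169 − 2 − 1 = 166.
One-sided p ≈ 0.9992, which is ≥ 0.05, so fail to reject H₀.
The data do not give significant evidence that the true slope on weekly hours worked is positive, holding the other predictors fixed.

t = -3.2043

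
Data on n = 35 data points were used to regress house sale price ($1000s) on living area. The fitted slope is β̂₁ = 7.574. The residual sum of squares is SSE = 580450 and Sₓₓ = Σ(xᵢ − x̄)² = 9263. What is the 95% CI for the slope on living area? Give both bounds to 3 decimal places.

MSE = SSE/(n − 2) = 580450/33 = 17589.4.
SE(β̂₁) = √(MSE/Sₓₓ) = √(17589.4/9263) = 1.378.
df = n − 2 = 33.
t* = t_{0.025, 33} = 2.034515.
Margin = t* × SE = 2.034515 × 1.378 = 2.80356.
CI: 7.574 ± 2.80356 → (4.770, 10.378).
With 95% confidence, each one-unit increase in living area is associated with a change of between 4.770 and 10.378 $1000s in house sale price.

(4.770, 10.378)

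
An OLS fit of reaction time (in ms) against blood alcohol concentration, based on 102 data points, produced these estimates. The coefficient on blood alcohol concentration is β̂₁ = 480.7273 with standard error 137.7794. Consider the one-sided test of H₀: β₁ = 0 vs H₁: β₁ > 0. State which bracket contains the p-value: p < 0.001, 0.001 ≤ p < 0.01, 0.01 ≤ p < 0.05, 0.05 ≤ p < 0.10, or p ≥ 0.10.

p < 0.001

t = 480.7273 / 137.7794 = 3.489.
df = n − 2 = 102 − 2 = 100.
One-sided p = P(T_{100} > t) ≈ 0.0004.
So p < 0.001.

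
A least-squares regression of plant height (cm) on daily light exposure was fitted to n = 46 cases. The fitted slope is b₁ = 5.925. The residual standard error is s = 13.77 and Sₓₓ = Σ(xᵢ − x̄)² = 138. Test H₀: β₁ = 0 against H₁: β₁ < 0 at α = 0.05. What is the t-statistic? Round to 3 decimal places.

t = 5.055

SE(b₁) = s/√Sₓₓ = 13.77/√138 = 1.17218.
t = 5.925 / 1.17218 = 5.055.
df = n − 2 = 44.
One-sided p ≈ 1.0000, which is ≥ 0.05, so fail to reject H₀.
The data do not give significant evidence that the true slope on daily light exposure is negative.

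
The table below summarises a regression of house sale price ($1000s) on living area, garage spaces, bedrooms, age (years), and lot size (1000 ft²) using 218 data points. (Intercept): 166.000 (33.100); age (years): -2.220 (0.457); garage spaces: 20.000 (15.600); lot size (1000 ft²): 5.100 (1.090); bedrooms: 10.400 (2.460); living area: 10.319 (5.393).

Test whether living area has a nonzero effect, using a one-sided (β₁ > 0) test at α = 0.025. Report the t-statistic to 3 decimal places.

Read off: b = 10.319, SE = 5.393 for living area.
H₀: β₁ = 0 vs H₁: β₁ > 0.
t = 10.319 / 5.393 = 1.913.
df = n − k − 1 = 218 − 5 − 1 = 212.
One-sided p ≈ 0.0285, which is ≥ 0.025, so fail to reject H₀.
The data do not give significant evidence that the true slope on living area is positive, holding the other predictors fixed.

t = 1.913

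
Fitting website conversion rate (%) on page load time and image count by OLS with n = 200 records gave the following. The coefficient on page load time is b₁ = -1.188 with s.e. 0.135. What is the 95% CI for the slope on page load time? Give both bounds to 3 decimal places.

(-1.454, -0.922)

df = n − k − 1 = 200 − 2 − 1 = 197.
t* = t_{0.025, 197} = 1.972079.
Margin = t* × SE = 1.972079 × 0.135 = 0.26623.
CI: -1.188 ± 0.26623 → (-1.454, -0.922).
With 95% confidence, each one-unit increase in page load time is associated with a change of between -1.454 and -0.922 % in website conversion rate, holding the other predictors fixed.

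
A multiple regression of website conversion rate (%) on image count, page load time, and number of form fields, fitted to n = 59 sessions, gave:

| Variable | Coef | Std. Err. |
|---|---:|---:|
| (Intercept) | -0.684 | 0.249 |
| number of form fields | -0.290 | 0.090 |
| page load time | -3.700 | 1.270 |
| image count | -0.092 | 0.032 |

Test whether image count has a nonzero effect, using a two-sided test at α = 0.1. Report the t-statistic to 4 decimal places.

t = -2.8750

Read off: b = -0.092, SE = 0.032 for image count.
H₀: β₁ = 0 vs H₁: β₁ ≠ 0.
t = -0.092 / 0.032 = -2.8750.
df = n − k − 1 = 59 − 3 − 1 = 55.
Two-sided p ≈ 0.0057, which is < 0.1, so reject H₀.
There is evidence that image count is associated with website conversion rate, holding the other predictors fixed.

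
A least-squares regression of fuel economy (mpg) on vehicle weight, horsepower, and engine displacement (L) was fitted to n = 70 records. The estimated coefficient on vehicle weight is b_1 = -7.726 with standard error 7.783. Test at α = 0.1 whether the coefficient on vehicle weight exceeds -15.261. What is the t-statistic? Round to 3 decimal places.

H₀: β₁ = -15.261 vs H₁: β₁ > -15.261.
t = (b_1 − β₁⁰)/SE = (-7.726 − (-15.261)) / 7.783 = 0.968.
df = n − k − 1 = 70 − 3 − 1 = 66.
One-sided p ≈ 0.1683, which is ≥ 0.1, so fail to reject H₀.
The data do not give significant evidence that the true slope on vehicle weight exceeds -15.261 mpg per unit, holding the other predictors fixed.

t = 0.968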